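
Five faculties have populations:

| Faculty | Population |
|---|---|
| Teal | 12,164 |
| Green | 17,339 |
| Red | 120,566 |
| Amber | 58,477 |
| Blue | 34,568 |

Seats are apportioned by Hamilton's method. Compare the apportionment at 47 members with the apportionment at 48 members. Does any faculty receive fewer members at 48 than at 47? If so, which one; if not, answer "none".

At 47 seats: Teal 2, Green 4, Red 23, Amber 11, Blue 7.
At 48 seats: Teal 2, Green 3, Red 24, Amber 12, Blue 7.
Green drops from 4 to 3.

Green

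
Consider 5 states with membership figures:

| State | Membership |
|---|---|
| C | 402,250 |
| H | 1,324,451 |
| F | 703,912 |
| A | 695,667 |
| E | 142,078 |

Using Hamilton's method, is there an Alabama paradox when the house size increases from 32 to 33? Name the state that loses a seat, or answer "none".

none

At 32 seats: C 4, H 13, F 7, A 7, E 1.
At 33 seats: C 4, H 13, F 7, A 7, E 2.
No state's allocation decreased.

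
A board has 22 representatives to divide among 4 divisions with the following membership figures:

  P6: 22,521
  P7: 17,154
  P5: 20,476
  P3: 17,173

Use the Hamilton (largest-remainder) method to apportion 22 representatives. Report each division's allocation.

P6 6; P7 5; P5 6; P3 5

The standard divisor is 77324/22 ≈ 3514.727.
Standard quotas: P6 6.4076, P7 4.8806, P5 5.8258, P3 4.8860.
Lower quotas: P6 6, P7 4, P5 5, P3 4 (sum 19, leaving 3 seats).
Remainders in descending order: P3 0.8860, P7 0.8806, P5 0.8258, P6 0.4076.
The surplus seats go to P3, P7, P5.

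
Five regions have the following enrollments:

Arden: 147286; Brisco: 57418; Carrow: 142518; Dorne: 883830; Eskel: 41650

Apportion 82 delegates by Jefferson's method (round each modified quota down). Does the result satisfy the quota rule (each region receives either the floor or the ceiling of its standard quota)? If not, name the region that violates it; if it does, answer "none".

Standard quotas: Arden 9.490, Brisco 3.699, Carrow 9.182, Dorne 56.945, Eskel 2.684.
Jefferson allocation: Arden 9, Brisco 3, Carrow 9, Dorne 59, Eskel 2.
Dorne has quota 56.945 (lower 56, upper 57) but receives 59 — outside the quota interval.

Dorne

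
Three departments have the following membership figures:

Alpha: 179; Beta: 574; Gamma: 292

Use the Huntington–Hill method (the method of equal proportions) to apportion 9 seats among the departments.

Alpha=2, Beta=5, Gamma=2

With divisor 123: modified quotas Alpha 1.455, Beta 4.667, Gamma 2.374.
Geometric-mean thresholds: Alpha √(1·2)=1.414, Beta √(4·5)=4.472, Gamma √(2·3)=2.449.
Each quota rounded against its threshold gives Alpha 2, Beta 5, Gamma 2 (total 9).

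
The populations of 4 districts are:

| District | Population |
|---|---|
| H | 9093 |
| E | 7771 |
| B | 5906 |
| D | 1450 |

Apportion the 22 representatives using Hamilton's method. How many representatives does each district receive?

Standard divisor: 24220 ÷ 22 ≈ 1100.909.
Standard quotas: H 8.2595, E 7.0587, B 5.3647, D 1.3171.
Lower quotas: H 8, E 7, B 5, D 1 (sum 21, leaving 1 seat).
Remainders in descending order: B 0.3647, D 0.3171, H 0.2595, E 0.0587.
The surplus seat goes to B.

H 8; E 7; B 6; D 1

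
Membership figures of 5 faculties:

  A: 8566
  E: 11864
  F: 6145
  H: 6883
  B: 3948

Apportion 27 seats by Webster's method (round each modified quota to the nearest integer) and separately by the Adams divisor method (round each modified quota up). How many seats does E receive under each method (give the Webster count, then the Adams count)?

9 and 8

Webster: A 6, E 9, F 4, H 5, B 3.
Adams: A 6, E 8, F 5, H 5, B 3.
E gets 9 under Webster and 8 under Adams.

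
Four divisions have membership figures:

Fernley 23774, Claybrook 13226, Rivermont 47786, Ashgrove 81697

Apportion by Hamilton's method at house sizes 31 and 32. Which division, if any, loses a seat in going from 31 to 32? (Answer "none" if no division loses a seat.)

Claybrook

At 31 seats: Fernley 4, Claybrook 3, Rivermont 9, Ashgrove 15.
At 32 seats: Fernley 5, Claybrook 2, Rivermont 9, Ashgrove 16.
Claybrook drops from 3 to 2.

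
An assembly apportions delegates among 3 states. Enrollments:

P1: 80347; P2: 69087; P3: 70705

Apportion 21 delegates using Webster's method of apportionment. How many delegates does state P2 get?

6

Standard divisor 220139/21 ≈ 10482.81; standard quotas: P1 7.665, P2 6.591, P3 6.745.
Rounding to the nearest integer gives 8, 7, 7 = 22 seats, so the divisor must be adjusted.
With modified divisor 10670: modified quotas P1 7.530, P2 6.475, P3 6.627.
Rounding to the nearest integer: P1 8, P2 6, P3 7 (total 21).
P2 receives 6.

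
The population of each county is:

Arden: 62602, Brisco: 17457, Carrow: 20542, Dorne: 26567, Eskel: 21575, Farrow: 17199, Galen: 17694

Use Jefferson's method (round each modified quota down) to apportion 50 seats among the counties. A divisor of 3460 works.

Arden: 18; Brisco: 5; Carrow: 5; Dorne: 7; Eskel: 6; Farrow: 4; Galen: 5

With modified divisor 3460: modified quotas Arden 18.093, Brisco 5.045, Carrow 5.937, Dorne 7.678, Eskel 6.236, Farrow 4.971, Galen 5.114.
Rounding down: Arden 18, Brisco 5, Carrow 5, Dorne 7, Eskel 6, Farrow 4, Galen 5 (total 50).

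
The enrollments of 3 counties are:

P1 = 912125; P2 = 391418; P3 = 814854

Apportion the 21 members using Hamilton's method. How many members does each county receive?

Standard divisor: 2118397 ÷ 21 ≈ 100876.048.
Standard quotas: P1 9.0420, P2 3.8802, P3 8.0778.
Lower quotas: P1 9, P2 3, P3 8 (sum 20, leaving 1 seat).
Remainders in descending order: P2 0.8802, P3 0.0778, P1 0.0420.
Largest remainder: P2 receives the extra seat.

P1 9, P2 4, P3 8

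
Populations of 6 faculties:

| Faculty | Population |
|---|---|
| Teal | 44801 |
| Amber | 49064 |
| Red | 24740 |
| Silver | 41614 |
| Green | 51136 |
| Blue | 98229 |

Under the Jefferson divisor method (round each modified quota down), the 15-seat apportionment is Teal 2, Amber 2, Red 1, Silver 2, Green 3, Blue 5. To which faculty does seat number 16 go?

Blue

Priority for the next seat is population ÷ (current seats + 1).
Priorities: Teal 14933.667, Amber 16354.667, Red 12370.000, Silver 13871.333, Green 12784.000, Blue 16371.500.
Highest priority: Blue.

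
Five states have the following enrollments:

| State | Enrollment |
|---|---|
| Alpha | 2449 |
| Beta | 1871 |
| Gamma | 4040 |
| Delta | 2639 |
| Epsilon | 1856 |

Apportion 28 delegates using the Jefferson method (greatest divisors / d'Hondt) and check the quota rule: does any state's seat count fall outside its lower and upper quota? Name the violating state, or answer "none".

Standard quotas: Alpha 5.334, Beta 4.075, Gamma 8.800, Delta 5.748, Epsilon 4.043.
Jefferson allocation: Alpha 5, Beta 4, Gamma 9, Delta 6, Epsilon 4.
Every allocation lies between the lower and upper quota.

none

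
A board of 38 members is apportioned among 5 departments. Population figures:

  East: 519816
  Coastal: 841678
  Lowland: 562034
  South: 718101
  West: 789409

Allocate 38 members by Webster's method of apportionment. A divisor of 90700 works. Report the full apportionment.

With modified divisor 90700: modified quotas East 5.731, Coastal 9.280, Lowland 6.197, South 7.917, West 8.704.
Rounding to the nearest integer: East 6, Coastal 9, Lowland 6, South 8, West 9 (total 38).

East=6, Coastal=9, Lowland=6, South=8, West=9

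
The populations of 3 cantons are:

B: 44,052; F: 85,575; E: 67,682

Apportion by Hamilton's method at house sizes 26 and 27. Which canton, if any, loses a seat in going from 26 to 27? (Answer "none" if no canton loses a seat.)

At 26 seats: B 6, F 11, E 9.
At 27 seats: B 6, F 12, E 9.
No canton's allocation decreased.

none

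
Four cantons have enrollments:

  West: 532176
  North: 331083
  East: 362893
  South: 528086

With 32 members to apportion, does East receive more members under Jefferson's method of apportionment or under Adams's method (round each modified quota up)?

Jefferson: West 10, North 6, East 6, South 10.
Adams: West 10, North 6, East 7, South 9.
East gets 6 under Jefferson and 7 under Adams.

Adams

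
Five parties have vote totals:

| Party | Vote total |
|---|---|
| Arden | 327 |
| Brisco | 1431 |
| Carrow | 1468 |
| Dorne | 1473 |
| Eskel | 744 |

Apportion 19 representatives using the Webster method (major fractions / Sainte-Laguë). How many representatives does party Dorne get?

5

Standard divisor 5443/19 ≈ 286.474; standard quotas: Arden 1.141, Brisco 4.995, Carrow 5.124, Dorne 5.142, Eskel 2.597.
Rounding to the nearest integer gives Arden 1, Brisco 5, Carrow 5, Dorne 5, Eskel 3 — total 19, matching the house size, so no adjustment is needed.
Dorne receives 5.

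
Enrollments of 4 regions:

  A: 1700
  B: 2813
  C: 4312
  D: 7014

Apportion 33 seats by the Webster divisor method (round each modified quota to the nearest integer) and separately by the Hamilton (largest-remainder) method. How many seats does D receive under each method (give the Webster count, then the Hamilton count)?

14 and 15

Webster: A 4, B 6, C 9, D 14.
Hamilton: A 3, B 6, C 9, D 15.
D gets 14 under Webster and 15 under Hamilton.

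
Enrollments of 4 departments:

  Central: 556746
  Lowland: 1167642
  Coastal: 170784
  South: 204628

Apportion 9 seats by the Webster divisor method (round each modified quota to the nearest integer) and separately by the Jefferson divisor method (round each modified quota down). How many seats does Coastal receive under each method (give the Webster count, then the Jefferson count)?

1 and 0

Webster: Central 2, Lowland 5, Coastal 1, South 1.
Jefferson: Central 2, Lowland 6, Coastal 0, South 1.
Coastal gets 1 under Webster and 0 under Jefferson.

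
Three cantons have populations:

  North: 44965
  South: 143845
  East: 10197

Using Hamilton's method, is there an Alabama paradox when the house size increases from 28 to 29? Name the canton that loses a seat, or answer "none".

At 28 seats: North 6, South 20, East 2.
At 29 seats: North 7, South 21, East 1.
East drops from 2 to 1.

East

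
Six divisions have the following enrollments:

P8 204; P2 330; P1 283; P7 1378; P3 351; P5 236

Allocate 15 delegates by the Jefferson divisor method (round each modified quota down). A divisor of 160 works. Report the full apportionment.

With modified divisor 160: modified quotas P8 1.275, P2 2.062, P1 1.769, P7 8.613, P3 2.194, P5 1.475.
Rounding down: P8 1, P2 2, P1 1, P7 8, P3 2, P5 1 (total 15).

P8 1, P2 2, P1 1, P7 8, P3 2, P5 1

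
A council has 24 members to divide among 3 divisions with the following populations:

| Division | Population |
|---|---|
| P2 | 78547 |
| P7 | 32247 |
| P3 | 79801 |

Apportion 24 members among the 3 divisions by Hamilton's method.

P2: 10; P7: 4; P3: 10

Standard divisor: 190595 ÷ 24 ≈ 7941.458.
Standard quotas: P2 9.8908, P7 4.0606, P3 10.0487.
Lower quotas: P2 9, P7 4, P3 10 (sum 23, leaving 1 seat).
Remainders in descending order: P2 0.8908, P7 0.0606, P3 0.0487.
Largest remainder: P2 receives the extra seat.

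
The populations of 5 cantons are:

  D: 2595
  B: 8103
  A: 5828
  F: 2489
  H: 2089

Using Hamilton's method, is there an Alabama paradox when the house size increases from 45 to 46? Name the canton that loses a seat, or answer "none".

H

At 45 seats: D 6, B 17, A 12, F 5, H 5.
At 46 seats: D 6, B 18, A 13, F 5, H 4.
H drops from 5 to 4.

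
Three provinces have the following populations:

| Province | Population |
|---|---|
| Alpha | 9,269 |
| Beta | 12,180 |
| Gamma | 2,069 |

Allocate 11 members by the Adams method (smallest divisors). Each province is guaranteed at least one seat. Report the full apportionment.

Alpha 4; Beta 6; Gamma 1

Standard divisor 23518/11 ≈ 2138; standard quotas: Alpha 4.335, Beta 5.697, Gamma 0.968.
Rounding up gives 5, 6, 1 = 12 seats, so the divisor must be adjusted.
With modified divisor 2400: modified quotas Alpha 3.862, Beta 5.075, Gamma 0.862.
Rounding up: Alpha 4, Beta 6, Gamma 1 (total 11).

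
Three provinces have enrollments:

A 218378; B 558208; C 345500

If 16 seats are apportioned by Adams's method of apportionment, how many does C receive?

Standard divisor 1122086/16 ≈ 70130.375; standard quotas: A 3.114, B 7.960, C 4.927.
Rounding up gives 4, 8, 5 = 17 seats, so the divisor must be adjusted.
With modified divisor 76300: modified quotas A 2.862, B 7.316, C 4.528.
Rounding up: A 3, B 8, C 5 (total 16).
C receives 5.

5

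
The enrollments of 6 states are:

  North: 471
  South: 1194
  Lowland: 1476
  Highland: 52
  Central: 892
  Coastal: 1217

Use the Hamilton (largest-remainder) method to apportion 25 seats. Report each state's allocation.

The standard divisor is 5302/25 ≈ 212.08.
Standard quotas: North 2.221, South 5.630, Lowland 6.960, Highland 0.245, Central 4.206, Coastal 5.738.
Lower quotas: North 2, South 5, Lowland 6, Highland 0, Central 4, Coastal 5 (sum 22, leaving 3 seats).
Remainders in descending order: Lowland 0.960, Coastal 0.738, South 0.630, Highland 0.245, North 0.221, Central 0.206.
Largest remainders: Lowland, Coastal, South receive the extra seats.

North 2, South 6, Lowland 7, Highland 0, Central 4, Coastal 6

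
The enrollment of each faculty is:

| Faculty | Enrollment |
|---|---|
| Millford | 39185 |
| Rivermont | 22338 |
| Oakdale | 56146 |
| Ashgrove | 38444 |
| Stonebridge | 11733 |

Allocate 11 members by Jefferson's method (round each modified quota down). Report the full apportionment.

Standard divisor 167846/11 ≈ 15258.727; standard quotas: Millford 2.568, Rivermont 1.464, Oakdale 3.680, Ashgrove 2.519, Stonebridge 0.769.
Rounding down gives 2, 1, 3, 2, 0 = 8 seats, so the divisor must be adjusted.
With modified divisor 12300: modified quotas Millford 3.186, Rivermont 1.816, Oakdale 4.565, Ashgrove 3.126, Stonebridge 0.954.
Rounding down: Millford 3, Rivermont 1, Oakdale 4, Ashgrove 3, Stonebridge 0 (total 11).

Millford 3; Rivermont 1; Oakdale 4; Ashgrove 3; Stonebridge 0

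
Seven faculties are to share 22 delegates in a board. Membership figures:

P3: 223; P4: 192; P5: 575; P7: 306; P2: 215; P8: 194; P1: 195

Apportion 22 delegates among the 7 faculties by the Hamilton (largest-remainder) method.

P3 3, P4 2, P5 7, P7 4, P2 2, P8 2, P1 2

The standard divisor is 1900/22 ≈ 86.364.
Standard quotas: P3 2.582, P4 2.223, P5 6.658, P7 3.543, P2 2.489, P8 2.246, P1 2.258.
Lower quotas: P3 2, P4 2, P5 6, P7 3, P2 2, P8 2, P1 2 (sum 19, leaving 3 seats).
Remainders in descending order: P5 0.658, P3 0.582, P7 0.543, P2 0.489, P1 0.258, P8 0.246, P4 0.223.
Largest remainders: P5, P3, P7 receive the extra seats.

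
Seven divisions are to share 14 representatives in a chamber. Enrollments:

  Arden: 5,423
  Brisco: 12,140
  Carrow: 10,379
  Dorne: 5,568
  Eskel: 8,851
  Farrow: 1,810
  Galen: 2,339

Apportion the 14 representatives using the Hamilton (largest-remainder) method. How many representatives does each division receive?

Arden 1; Brisco 4; Carrow 3; Dorne 2; Eskel 3; Farrow 0; Galen 1

The standard divisor is 46510/14 ≈ 3322.143.
Standard quotas: Arden 1.6324, Brisco 3.6543, Carrow 3.1242, Dorne 1.6760, Eskel 2.6642, Farrow 0.5448, Galen 0.7041.
Lower quotas: Arden 1, Brisco 3, Carrow 3, Dorne 1, Eskel 2, Farrow 0, Galen 0 (sum 10, leaving 4 seats).
Remainders in descending order: Galen 0.7041, Dorne 0.6760, Eskel 0.6642, Brisco 0.6543, Arden 0.6324, Farrow 0.5448, Carrow 0.1242.
The surplus seats go to Galen, Dorne, Eskel, Brisco.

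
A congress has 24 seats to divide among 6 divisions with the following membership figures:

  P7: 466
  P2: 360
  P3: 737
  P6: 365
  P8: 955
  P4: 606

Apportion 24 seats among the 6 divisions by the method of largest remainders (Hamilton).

P7: 3, P2: 2, P3: 5, P6: 3, P8: 7, P4: 4

Standard divisor: 3489 ÷ 24 ≈ 145.375.
Standard quotas: P7 3.206, P2 2.476, P3 5.070, P6 2.511, P8 6.569, P4 4.169.
Lower quotas: P7 3, P2 2, P3 5, P6 2, P8 6, P4 4 (sum 22, leaving 2 seats).
Remainders in descending order: P8 0.569, P6 0.511, P2 0.476, P7 0.206, P4 0.169, P3 0.070.
The surplus seats go to P8, P6.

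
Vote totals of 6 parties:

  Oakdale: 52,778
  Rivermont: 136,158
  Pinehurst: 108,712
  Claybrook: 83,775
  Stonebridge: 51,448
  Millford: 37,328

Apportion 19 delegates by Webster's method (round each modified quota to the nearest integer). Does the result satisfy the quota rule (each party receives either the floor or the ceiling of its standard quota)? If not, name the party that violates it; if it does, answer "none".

Standard quotas: Oakdale 2.133, Rivermont 5.502, Pinehurst 4.393, Claybrook 3.385, Stonebridge 2.079, Millford 1.508.
Webster allocation: Oakdale 2, Rivermont 6, Pinehurst 4, Claybrook 3, Stonebridge 2, Millford 2.
Every allocation lies between the lower and upper quota.

none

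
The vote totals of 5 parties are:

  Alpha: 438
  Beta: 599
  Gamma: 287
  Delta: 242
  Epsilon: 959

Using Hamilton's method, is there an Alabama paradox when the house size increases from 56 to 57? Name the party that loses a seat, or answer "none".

At 56 seats: Alpha 10, Beta 13, Gamma 6, Delta 6, Epsilon 21.
At 57 seats: Alpha 10, Beta 14, Gamma 6, Delta 5, Epsilon 22.
Delta drops from 6 to 5.

Delta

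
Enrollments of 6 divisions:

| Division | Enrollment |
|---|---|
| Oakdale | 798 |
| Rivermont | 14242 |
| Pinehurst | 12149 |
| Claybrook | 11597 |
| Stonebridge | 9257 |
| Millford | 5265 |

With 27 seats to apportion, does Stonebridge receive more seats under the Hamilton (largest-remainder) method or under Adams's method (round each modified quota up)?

Hamilton: Oakdale 0, Rivermont 7, Pinehurst 6, Claybrook 6, Stonebridge 5, Millford 3.
Adams: Oakdale 1, Rivermont 7, Pinehurst 6, Claybrook 6, Stonebridge 4, Millford 3.
Stonebridge gets 5 under Hamilton and 4 under Adams.

Hamilton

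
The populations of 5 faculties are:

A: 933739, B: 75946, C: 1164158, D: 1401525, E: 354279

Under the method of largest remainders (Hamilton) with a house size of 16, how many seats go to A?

4

Total 3929647; standard divisor 3929647/16 ≈ 245602.938.
Standard quotas: A 3.8018, B 0.3092, C 4.7400, D 5.7065, E 1.4425.
Lower quotas: A 3, B 0, C 4, D 5, E 1 (sum 13, leaving 3 seats).
Remainders in descending order: A 0.8018, C 0.7400, D 0.7065, E 0.4425, B 0.3092.
The surplus seats go to A, C, D.
A receives 4.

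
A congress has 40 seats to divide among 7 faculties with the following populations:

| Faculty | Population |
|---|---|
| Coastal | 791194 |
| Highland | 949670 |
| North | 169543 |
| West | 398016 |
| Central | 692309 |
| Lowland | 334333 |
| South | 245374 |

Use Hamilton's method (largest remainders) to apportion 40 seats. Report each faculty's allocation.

Coastal: 9, Highland: 10, North: 2, West: 4, Central: 8, Lowland: 4, South: 3

The standard divisor is 3580439/40 ≈ 89510.975.
Standard quotas: Coastal 8.8391, Highland 10.6095, North 1.8941, West 4.4466, Central 7.7343, Lowland 3.7351, South 2.7413.
Lower quotas: Coastal 8, Highland 10, North 1, West 4, Central 7, Lowland 3, South 2 (sum 35, leaving 5 seats).
Remainders in descending order: North 0.8941, Coastal 0.8391, South 0.7413, Lowland 0.7351, Central 0.7343, Highland 0.6095, West 0.4466.
Largest remainders: North, Coastal, South, Lowland, Central receive the extra seats.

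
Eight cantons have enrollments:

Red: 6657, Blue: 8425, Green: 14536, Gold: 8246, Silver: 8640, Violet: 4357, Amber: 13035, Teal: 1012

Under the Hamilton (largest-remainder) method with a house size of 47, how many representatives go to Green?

The standard divisor is 64908/47 ≈ 1381.021.
Standard quotas: Red 4.8203, Blue 6.1006, Green 10.5255, Gold 5.9709, Silver 6.2562, Violet 3.1549, Amber 9.4387, Teal 0.7328.
Lower quotas: Red 4, Blue 6, Green 10, Gold 5, Silver 6, Violet 3, Amber 9, Teal 0 (sum 43, leaving 4 seats).
Remainders in descending order: Gold 0.9709, Red 0.8203, Teal 0.7328, Green 0.5255, Amber 0.4387, Silver 0.2562, Violet 0.1549, Blue 0.1006.
The surplus seats go to Gold, Red, Teal, Green.
Green receives 11.

11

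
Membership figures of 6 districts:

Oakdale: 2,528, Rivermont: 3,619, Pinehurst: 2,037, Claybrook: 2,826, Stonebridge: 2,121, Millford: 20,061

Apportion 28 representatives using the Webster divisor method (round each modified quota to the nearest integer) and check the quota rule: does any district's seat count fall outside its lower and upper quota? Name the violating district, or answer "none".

none

Standard quotas: Oakdale 2.133, Rivermont 3.053, Pinehurst 1.718, Claybrook 2.384, Stonebridge 1.789, Millford 16.923.
Webster allocation: Oakdale 2, Rivermont 3, Pinehurst 2, Claybrook 2, Stonebridge 2, Millford 17.
Every allocation lies between the lower and upper quota.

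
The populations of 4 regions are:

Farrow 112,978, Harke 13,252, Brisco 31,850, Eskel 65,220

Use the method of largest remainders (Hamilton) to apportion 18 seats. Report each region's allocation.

Standard divisor: 223300 ÷ 18 ≈ 12405.556.
Standard quotas: Farrow 9.1070, Harke 1.0682, Brisco 2.5674, Eskel 5.2573.
Lower quotas: Farrow 9, Harke 1, Brisco 2, Eskel 5 (sum 17, leaving 1 seat).
Remainders in descending order: Brisco 0.5674, Eskel 0.2573, Farrow 0.1070, Harke 0.0682.
The surplus seat goes to Brisco.

Farrow 9; Harke 1; Brisco 3; Eskel 5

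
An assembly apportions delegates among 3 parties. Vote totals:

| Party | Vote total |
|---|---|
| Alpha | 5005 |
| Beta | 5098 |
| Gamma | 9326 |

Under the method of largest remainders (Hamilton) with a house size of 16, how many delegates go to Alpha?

The standard divisor is 19429/16 ≈ 1214.312.
Standard quotas: Alpha 4.1217, Beta 4.1983, Gamma 7.6801.
Lower quotas: Alpha 4, Beta 4, Gamma 7 (sum 15, leaving 1 seat).
Remainders in descending order: Gamma 0.6801, Beta 0.1983, Alpha 0.1217.
Largest remainder: Gamma receives the extra seat.
Alpha receives 4.

4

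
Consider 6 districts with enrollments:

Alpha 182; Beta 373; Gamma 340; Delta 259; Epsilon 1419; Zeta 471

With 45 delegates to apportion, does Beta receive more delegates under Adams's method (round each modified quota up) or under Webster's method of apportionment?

Adams: Alpha 3, Beta 6, Gamma 5, Delta 4, Epsilon 20, Zeta 7.
Webster: Alpha 3, Beta 5, Gamma 5, Delta 4, Epsilon 21, Zeta 7.
Beta gets 6 under Adams and 5 under Webster.

Adams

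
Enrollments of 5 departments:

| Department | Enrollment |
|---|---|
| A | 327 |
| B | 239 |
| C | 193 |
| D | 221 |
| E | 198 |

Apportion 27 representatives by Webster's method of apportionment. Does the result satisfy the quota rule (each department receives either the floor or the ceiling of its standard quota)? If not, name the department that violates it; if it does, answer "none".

Standard quotas: A 7.495, B 5.478, C 4.424, D 5.065, E 4.538.
Webster allocation: A 8, B 5, C 4, D 5, E 5.
Every allocation lies between the lower and upper quota.

none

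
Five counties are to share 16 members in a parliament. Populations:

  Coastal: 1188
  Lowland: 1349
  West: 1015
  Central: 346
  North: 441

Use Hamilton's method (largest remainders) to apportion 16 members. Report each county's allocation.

The standard divisor is 4339/16 ≈ 271.188.
Standard quotas: Coastal 4.381, Lowland 4.974, West 3.743, Central 1.276, North 1.626.
Lower quotas: Coastal 4, Lowland 4, West 3, Central 1, North 1 (sum 13, leaving 3 seats).
Remainders in descending order: Lowland 0.974, West 0.743, North 0.626, Coastal 0.381, Central 0.276.
The surplus seats go to Lowland, West, North.

Coastal 4; Lowland 5; West 4; Central 1; North 2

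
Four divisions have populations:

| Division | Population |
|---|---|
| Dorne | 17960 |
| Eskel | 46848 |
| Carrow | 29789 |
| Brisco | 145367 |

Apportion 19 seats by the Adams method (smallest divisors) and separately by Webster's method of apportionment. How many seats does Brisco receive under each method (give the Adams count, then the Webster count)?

10 and 12

Adams: Dorne 2, Eskel 4, Carrow 3, Brisco 10.
Webster: Dorne 1, Eskel 4, Carrow 2, Brisco 12.
Brisco gets 10 under Adams and 12 under Webster.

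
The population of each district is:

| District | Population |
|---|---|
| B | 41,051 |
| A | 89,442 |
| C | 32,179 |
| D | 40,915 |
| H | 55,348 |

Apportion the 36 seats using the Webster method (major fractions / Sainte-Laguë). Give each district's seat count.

Standard divisor 258935/36 ≈ 7192.639; standard quotas: B 5.707, A 12.435, C 4.474, D 5.688, H 7.695.
Rounding to the nearest integer gives B 6, A 12, C 4, D 6, H 8 — total 36, matching the house size, so no adjustment is needed.

B 6, A 12, C 4, D 6, H 8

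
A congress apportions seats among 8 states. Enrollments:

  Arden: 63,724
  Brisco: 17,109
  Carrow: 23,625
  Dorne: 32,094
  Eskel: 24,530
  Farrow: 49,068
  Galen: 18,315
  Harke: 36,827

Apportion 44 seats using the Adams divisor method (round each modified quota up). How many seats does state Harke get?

Standard divisor 265292/44 ≈ 6029.364; standard quotas: Arden 10.569, Brisco 2.838, Carrow 3.918, Dorne 5.323, Eskel 4.068, Farrow 8.138, Galen 3.038, Harke 6.108.
Rounding up gives 11, 3, 4, 6, 5, 9, 4, 7 = 49 seats, so the divisor must be adjusted.
With modified divisor 6386.32: modified quotas Arden 9.978, Brisco 2.679, Carrow 3.699, Dorne 5.025, Eskel 3.841, Farrow 7.683, Galen 2.868, Harke 5.767.
Rounding up: Arden 10, Brisco 3, Carrow 4, Dorne 6, Eskel 4, Farrow 8, Galen 3, Harke 6 (total 44).
Harke receives 6.

6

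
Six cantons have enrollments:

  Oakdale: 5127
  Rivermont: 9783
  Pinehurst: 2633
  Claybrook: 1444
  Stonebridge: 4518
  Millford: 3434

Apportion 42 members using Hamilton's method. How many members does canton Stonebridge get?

7

Total 26939; standard divisor 26939/42 ≈ 641.405.
Standard quotas: Oakdale 7.9934, Rivermont 15.2525, Pinehurst 4.1051, Claybrook 2.2513, Stonebridge 7.0439, Millford 5.3539.
Lower quotas: Oakdale 7, Rivermont 15, Pinehurst 4, Claybrook 2, Stonebridge 7, Millford 5 (sum 40, leaving 2 seats).
Remainders in descending order: Oakdale 0.9934, Millford 0.3539, Rivermont 0.2525, Claybrook 0.2513, Pinehurst 0.1051, Stonebridge 0.0439.
Largest remainders: Oakdale, Millford receive the extra seats.
Stonebridge receives 7.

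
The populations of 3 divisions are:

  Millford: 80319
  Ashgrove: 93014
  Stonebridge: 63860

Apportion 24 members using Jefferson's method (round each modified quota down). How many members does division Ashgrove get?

10

Standard divisor 237193/24 ≈ 9883.042; standard quotas: Millford 8.127, Ashgrove 9.411, Stonebridge 6.462.
Rounding down gives 8, 9, 6 = 23 seats, so the divisor must be adjusted.
With modified divisor 9200: modified quotas Millford 8.730, Ashgrove 10.110, Stonebridge 6.941.
Rounding down: Millford 8, Ashgrove 10, Stonebridge 6 (total 24).
Ashgrove receives 10.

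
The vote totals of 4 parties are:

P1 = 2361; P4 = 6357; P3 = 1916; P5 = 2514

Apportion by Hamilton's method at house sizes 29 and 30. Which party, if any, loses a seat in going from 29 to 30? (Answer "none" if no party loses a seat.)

At 29 seats: P1 5, P4 14, P3 4, P5 6.
At 30 seats: P1 5, P4 15, P3 4, P5 6.
No party's allocation decreased.

none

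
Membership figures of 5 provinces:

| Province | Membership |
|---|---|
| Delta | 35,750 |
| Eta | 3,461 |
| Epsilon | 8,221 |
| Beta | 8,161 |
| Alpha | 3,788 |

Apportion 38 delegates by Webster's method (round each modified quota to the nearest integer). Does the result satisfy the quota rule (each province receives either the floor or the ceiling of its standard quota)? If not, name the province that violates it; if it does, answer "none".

Delta

Standard quotas: Delta 22.878, Eta 2.215, Epsilon 5.261, Beta 5.223, Alpha 2.424.
Webster allocation: Delta 24, Eta 2, Epsilon 5, Beta 5, Alpha 2.
Delta has quota 22.878 (lower 22, upper 23) but receives 24 — outside the quota interval.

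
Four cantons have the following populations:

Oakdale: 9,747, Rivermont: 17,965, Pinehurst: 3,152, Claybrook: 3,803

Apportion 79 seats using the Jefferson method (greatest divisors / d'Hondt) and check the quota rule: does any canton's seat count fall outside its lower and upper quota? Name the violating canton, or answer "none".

Standard quotas: Oakdale 22.212, Rivermont 40.939, Pinehurst 7.183, Claybrook 8.666.
Jefferson allocation: Oakdale 22, Rivermont 42, Pinehurst 7, Claybrook 8.
Rivermont has quota 40.939 (lower 40, upper 41) but receives 42 — outside the quota interval.

Rivermont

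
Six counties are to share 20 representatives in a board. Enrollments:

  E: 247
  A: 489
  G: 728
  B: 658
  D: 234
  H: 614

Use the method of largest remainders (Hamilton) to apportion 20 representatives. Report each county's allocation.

E 2; A 3; G 5; B 4; D 2; H 4

The standard divisor is 2970/20 ≈ 148.5.
Standard quotas: E 1.663, A 3.293, G 4.902, B 4.431, D 1.576, H 4.135.
Lower quotas: E 1, A 3, G 4, B 4, D 1, H 4 (sum 17, leaving 3 seats).
Remainders in descending order: G 0.902, E 0.663, D 0.576, B 0.431, A 0.293, H 0.135.
The surplus seats go to G, E, D.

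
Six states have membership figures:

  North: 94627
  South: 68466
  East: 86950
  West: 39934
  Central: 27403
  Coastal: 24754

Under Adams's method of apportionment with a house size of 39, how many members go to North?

Standard divisor 342134/39 ≈ 8772.667; standard quotas: North 10.787, South 7.804, East 9.911, West 4.552, Central 3.124, Coastal 2.822.
Rounding up gives 11, 8, 10, 5, 4, 3 = 41 seats, so the divisor must be adjusted.
With modified divisor 9600: modified quotas North 9.857, South 7.132, East 9.057, West 4.160, Central 2.854, Coastal 2.579.
Rounding up: North 10, South 8, East 10, West 5, Central 3, Coastal 3 (total 39).
North receives 10.

10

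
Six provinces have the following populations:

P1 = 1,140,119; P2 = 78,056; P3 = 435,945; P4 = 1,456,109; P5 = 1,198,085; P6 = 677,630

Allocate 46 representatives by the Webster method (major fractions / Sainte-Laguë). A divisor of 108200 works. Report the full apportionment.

P1 11, P2 1, P3 4, P4 13, P5 11, P6 6

With modified divisor 108200: modified quotas P1 10.537, P2 0.721, P3 4.029, P4 13.458, P5 11.073, P6 6.263.
Rounding to the nearest integer: P1 11, P2 1, P3 4, P4 13, P5 11, P6 6 (total 46).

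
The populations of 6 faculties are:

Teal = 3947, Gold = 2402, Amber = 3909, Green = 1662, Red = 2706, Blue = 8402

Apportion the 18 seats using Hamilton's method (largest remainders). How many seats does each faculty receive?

Teal=3, Gold=2, Amber=3, Green=1, Red=2, Blue=7

Total 23028; standard divisor 23028/18 ≈ 1279.333.
Standard quotas: Teal 3.0852, Gold 1.8775, Amber 3.0555, Green 1.2991, Red 2.1152, Blue 6.5675.
Lower quotas: Teal 3, Gold 1, Amber 3, Green 1, Red 2, Blue 6 (sum 16, leaving 2 seats).
Remainders in descending order: Gold 0.8775, Blue 0.5675, Green 0.2991, Red 0.1152, Teal 0.0852, Amber 0.0555.
Largest remainders: Gold, Blue receive the extra seats.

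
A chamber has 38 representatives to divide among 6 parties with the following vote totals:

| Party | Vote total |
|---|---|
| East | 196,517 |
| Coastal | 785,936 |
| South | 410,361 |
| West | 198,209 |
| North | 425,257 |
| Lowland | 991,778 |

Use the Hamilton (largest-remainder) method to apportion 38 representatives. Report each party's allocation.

Total 3008058; standard divisor 3008058/38 ≈ 79159.421.
Standard quotas: East 2.4825, Coastal 9.9285, South 5.1840, West 2.5039, North 5.3722, Lowland 12.5289.
Lower quotas: East 2, Coastal 9, South 5, West 2, North 5, Lowland 12 (sum 35, leaving 3 seats).
Remainders in descending order: Coastal 0.9285, Lowland 0.5289, West 0.5039, East 0.4825, North 0.3722, South 0.1840.
Largest remainders: Coastal, Lowland, West receive the extra seats.

East 2; Coastal 10; South 5; West 3; North 5; Lowland 13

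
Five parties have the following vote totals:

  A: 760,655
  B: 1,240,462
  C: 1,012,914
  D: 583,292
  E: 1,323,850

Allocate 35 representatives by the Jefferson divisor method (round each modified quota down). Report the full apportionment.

A: 5; B: 9; C: 7; D: 4; E: 10

Standard divisor 4921173/35 ≈ 140604.943; standard quotas: A 5.410, B 8.822, C 7.204, D 4.148, E 9.415.
Rounding down gives 5, 8, 7, 4, 9 = 33 seats, so the divisor must be adjusted.
With modified divisor 129600: modified quotas A 5.869, B 9.571, C 7.816, D 4.501, E 10.215.
Rounding down: A 5, B 9, C 7, D 4, E 10 (total 35).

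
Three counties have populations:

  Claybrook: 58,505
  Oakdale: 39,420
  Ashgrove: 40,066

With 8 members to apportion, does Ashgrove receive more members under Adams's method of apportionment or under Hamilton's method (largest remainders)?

Adams

Adams: Claybrook 3, Oakdale 2, Ashgrove 3.
Hamilton: Claybrook 4, Oakdale 2, Ashgrove 2.
Ashgrove gets 3 under Adams and 2 under Hamilton.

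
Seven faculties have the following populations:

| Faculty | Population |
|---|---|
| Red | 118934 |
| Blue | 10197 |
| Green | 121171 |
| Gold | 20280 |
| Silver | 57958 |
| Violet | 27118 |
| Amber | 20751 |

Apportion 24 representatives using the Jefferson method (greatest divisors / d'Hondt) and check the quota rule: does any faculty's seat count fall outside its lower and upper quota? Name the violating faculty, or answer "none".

Standard quotas: Red 7.583, Blue 0.650, Green 7.726, Gold 1.293, Silver 3.695, Violet 1.729, Amber 1.323.
Jefferson allocation: Red 8, Blue 0, Green 8, Gold 1, Silver 4, Violet 2, Amber 1.
Every allocation lies between the lower and upper quota.

none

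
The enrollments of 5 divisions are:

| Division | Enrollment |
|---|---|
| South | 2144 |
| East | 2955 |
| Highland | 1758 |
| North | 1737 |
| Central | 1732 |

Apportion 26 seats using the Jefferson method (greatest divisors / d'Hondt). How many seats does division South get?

Standard divisor 10326/26 ≈ 397.154; standard quotas: South 5.398, East 7.440, Highland 4.426, North 4.374, Central 4.361.
Rounding down gives 5, 7, 4, 4, 4 = 24 seats, so the divisor must be adjusted.
With modified divisor 354: modified quotas South 6.056, East 8.347, Highland 4.966, North 4.907, Central 4.893.
Rounding down: South 6, East 8, Highland 4, North 4, Central 4 (total 26).
South receives 6.

6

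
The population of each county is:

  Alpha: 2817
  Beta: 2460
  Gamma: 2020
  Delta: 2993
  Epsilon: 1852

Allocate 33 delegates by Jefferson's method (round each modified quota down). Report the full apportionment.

Standard divisor 12142/33 ≈ 367.939; standard quotas: Alpha 7.656, Beta 6.686, Gamma 5.490, Delta 8.134, Epsilon 5.033.
Rounding down gives 7, 6, 5, 8, 5 = 31 seats, so the divisor must be adjusted.
With modified divisor 340: modified quotas Alpha 8.285, Beta 7.235, Gamma 5.941, Delta 8.803, Epsilon 5.447.
Rounding down: Alpha 8, Beta 7, Gamma 5, Delta 8, Epsilon 5 (total 33).

Alpha: 8, Beta: 7, Gamma: 5, Delta: 8, Epsilon: 5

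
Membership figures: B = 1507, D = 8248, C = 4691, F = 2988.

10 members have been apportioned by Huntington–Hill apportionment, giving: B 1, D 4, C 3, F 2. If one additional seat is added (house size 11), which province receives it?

D

Priority for the next seat is population ÷ (√(s·(s+1))).
Priorities: B 1065.610, D 1844.309, C 1354.175, F 1219.846.
Highest priority: D.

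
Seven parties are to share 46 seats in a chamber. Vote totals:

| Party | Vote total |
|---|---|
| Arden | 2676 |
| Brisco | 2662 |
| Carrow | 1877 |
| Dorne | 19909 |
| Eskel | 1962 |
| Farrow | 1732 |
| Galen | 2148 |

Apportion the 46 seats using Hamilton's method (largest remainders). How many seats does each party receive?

The standard divisor is 32966/46 ≈ 716.652.
Standard quotas: Arden 3.7340, Brisco 3.7145, Carrow 2.6191, Dorne 27.7806, Eskel 2.7377, Farrow 2.4168, Galen 2.9973.
Lower quotas: Arden 3, Brisco 3, Carrow 2, Dorne 27, Eskel 2, Farrow 2, Galen 2 (sum 41, leaving 5 seats).
Remainders in descending order: Galen 0.9973, Dorne 0.7806, Eskel 0.7377, Arden 0.7340, Brisco 0.7145, Carrow 0.6191, Farrow 0.4168.
The surplus seats go to Galen, Dorne, Eskel, Arden, Brisco.

Arden 4, Brisco 4, Carrow 2, Dorne 28, Eskel 3, Farrow 2, Galen 3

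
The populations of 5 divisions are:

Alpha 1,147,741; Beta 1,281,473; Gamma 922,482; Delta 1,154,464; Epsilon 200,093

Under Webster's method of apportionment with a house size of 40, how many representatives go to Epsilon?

2

Standard divisor 4706253/40 ≈ 117656.325; standard quotas: Alpha 9.755, Beta 10.892, Gamma 7.840, Delta 9.812, Epsilon 1.701.
Rounding to the nearest integer gives 10, 11, 8, 10, 2 = 41 seats, so the divisor must be adjusted.
With modified divisor 121200: modified quotas Alpha 9.470, Beta 10.573, Gamma 7.611, Delta 9.525, Epsilon 1.651.
Rounding to the nearest integer: Alpha 9, Beta 11, Gamma 8, Delta 10, Epsilon 2 (total 40).
Epsilon receives 2.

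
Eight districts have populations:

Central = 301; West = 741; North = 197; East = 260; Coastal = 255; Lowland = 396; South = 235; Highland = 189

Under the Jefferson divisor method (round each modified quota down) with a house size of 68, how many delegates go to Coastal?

7

Standard divisor 2574/68 ≈ 37.853; standard quotas: Central 7.952, West 19.576, North 5.204, East 6.869, Coastal 6.737, Lowland 10.462, South 6.208, Highland 4.993.
Rounding down gives 7, 19, 5, 6, 6, 10, 6, 4 = 63 seats, so the divisor must be adjusted.
With modified divisor 36.2: modified quotas Central 8.315, West 20.470, North 5.442, East 7.182, Coastal 7.044, Lowland 10.939, South 6.492, Highland 5.221.
Rounding down: Central 8, West 20, North 5, East 7, Coastal 7, Lowland 10, South 6, Highland 5 (total 68).
Coastal receives 7.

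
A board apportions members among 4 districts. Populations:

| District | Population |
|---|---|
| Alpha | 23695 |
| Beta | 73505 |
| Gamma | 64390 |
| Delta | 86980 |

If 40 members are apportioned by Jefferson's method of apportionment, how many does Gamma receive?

Standard divisor 248570/40 ≈ 6214.25; standard quotas: Alpha 3.813, Beta 11.828, Gamma 10.362, Delta 13.997.
Rounding down gives 3, 11, 10, 13 = 37 seats, so the divisor must be adjusted.
With modified divisor 5890: modified quotas Alpha 4.023, Beta 12.480, Gamma 10.932, Delta 14.767.
Rounding down: Alpha 4, Beta 12, Gamma 10, Delta 14 (total 40).
Gamma receives 10.

10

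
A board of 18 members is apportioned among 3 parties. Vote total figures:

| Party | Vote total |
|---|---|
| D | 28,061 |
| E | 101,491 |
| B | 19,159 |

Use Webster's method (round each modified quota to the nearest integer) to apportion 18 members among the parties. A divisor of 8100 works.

D=3, E=13, B=2

With modified divisor 8100: modified quotas D 3.464, E 12.530, B 2.365.
Rounding to the nearest integer: D 3, E 13, B 2 (total 18).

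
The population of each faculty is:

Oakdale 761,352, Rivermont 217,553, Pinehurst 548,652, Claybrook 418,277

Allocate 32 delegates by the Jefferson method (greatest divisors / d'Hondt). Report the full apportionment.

Standard divisor 1945834/32 ≈ 60807.312; standard quotas: Oakdale 12.521, Rivermont 3.578, Pinehurst 9.023, Claybrook 6.879.
Rounding down gives 12, 3, 9, 6 = 30 seats, so the divisor must be adjusted.
With modified divisor 56700: modified quotas Oakdale 13.428, Rivermont 3.837, Pinehurst 9.676, Claybrook 7.377.
Rounding down: Oakdale 13, Rivermont 3, Pinehurst 9, Claybrook 7 (total 32).

Oakdale 13, Rivermont 3, Pinehurst 9, Claybrook 7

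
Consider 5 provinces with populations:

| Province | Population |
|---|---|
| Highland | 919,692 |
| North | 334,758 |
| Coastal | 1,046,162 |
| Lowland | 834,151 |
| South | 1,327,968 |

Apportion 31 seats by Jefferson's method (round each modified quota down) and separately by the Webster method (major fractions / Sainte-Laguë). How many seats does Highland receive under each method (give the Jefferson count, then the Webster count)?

6 and 7

Jefferson: Highland 6, North 2, Coastal 7, Lowland 6, South 10.
Webster: Highland 7, North 2, Coastal 7, Lowland 6, South 9.
Highland gets 6 under Jefferson and 7 under Webster.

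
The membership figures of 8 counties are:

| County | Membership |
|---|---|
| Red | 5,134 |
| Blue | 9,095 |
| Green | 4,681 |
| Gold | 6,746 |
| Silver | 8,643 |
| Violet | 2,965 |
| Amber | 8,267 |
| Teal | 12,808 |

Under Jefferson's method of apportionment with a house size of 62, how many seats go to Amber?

9

Standard divisor 58339/62 ≈ 940.952; standard quotas: Red 5.456, Blue 9.666, Green 4.975, Gold 7.169, Silver 9.185, Violet 3.151, Amber 8.786, Teal 13.612.
Rounding down gives 5, 9, 4, 7, 9, 3, 8, 13 = 58 seats, so the divisor must be adjusted.
With modified divisor 900: modified quotas Red 5.704, Blue 10.106, Green 5.201, Gold 7.496, Silver 9.603, Violet 3.294, Amber 9.186, Teal 14.231.
Rounding down: Red 5, Blue 10, Green 5, Gold 7, Silver 9, Violet 3, Amber 9, Teal 14 (total 62).
Amber receives 9.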